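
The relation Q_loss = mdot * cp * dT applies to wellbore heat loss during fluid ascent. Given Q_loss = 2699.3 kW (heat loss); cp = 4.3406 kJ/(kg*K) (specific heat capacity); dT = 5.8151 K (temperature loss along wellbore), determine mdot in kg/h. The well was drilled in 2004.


mdot = Q_loss / (cp * dT)
mdot = 2699.3 / (4.3406 * 5.8151)
mdot = 106.9410 kg/s
Convert: 106.9410 kg/s * 3600.0 = 3.8499e+05 kg/h
mdot = 3.8499e+05 kg/h


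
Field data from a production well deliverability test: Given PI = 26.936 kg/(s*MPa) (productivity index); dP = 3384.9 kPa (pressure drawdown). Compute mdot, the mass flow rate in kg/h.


mdot = PI * dP / 1000
mdot = 26.936 * 3384.9 / 1000
mdot = 91.17567 kg/s
Convert: 91.17567 kg/s * 3600.0 = 3.2823e+05 kg/h
mdot = 3.2823e+05 kg/h


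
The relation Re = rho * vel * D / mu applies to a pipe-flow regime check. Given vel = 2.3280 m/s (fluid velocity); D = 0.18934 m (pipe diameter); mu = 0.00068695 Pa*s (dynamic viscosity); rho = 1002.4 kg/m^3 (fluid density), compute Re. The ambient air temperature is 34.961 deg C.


Re = rho * vel * D / mu
Re = 1002.4 * 2.3280 * 0.18934 / 0.00068695
Re = 6.4319e+05


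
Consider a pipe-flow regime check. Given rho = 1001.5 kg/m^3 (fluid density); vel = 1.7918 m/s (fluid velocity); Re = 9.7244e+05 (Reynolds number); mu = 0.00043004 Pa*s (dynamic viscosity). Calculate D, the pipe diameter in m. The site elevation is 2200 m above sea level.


D = Re * mu / (rho * vel)
D = 9.7244e+05 * 0.00043004 / (1001.5 * 1.7918)
D = 0.23304 m


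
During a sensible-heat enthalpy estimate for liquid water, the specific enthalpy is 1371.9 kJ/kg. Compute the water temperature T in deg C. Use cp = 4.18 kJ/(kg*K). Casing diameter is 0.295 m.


T = h / cp
T = 1371.9 / 4.18
T = 328.21 deg C


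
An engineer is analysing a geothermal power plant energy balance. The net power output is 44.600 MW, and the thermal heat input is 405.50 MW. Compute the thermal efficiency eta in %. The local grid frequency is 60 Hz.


eta = W_net / Q_in * 100
eta = 44.600 / 405.50 * 100
eta = 10.999 %


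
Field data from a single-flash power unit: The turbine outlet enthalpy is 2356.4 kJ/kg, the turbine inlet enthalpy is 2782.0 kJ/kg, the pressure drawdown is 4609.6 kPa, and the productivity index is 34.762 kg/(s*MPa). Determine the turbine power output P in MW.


Step 1: mdot = PI * dP / 1000 = 34.762 * 4609.6 / 1000 = 160.2389 kg/s
Step 2: P = mdot*(h_in - h_out)/1000 = 160.2389*(2782.0 - 2356.4)/1000 = 68.198 MW
P = 68.198 MW


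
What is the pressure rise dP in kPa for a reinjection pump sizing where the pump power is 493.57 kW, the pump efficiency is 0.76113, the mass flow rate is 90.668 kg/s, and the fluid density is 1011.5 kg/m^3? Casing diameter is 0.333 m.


dP = P_pump * rho * eta / mdot
dP = 493.57 * 1011.5 * 0.76113 / 90.668
dP = 4191.0 kPa


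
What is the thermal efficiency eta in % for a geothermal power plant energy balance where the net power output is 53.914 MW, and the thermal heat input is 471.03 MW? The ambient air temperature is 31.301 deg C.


eta = W_net / Q_in * 100
eta = 53.914 / 471.03 * 100
eta = 11.446 %


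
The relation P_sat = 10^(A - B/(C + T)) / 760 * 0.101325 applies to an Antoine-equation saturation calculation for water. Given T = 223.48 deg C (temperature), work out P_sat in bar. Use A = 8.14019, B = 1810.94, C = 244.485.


P_sat = 10^(A - B/(C + T)) / 760 * 0.101325
P_sat = 10^(8.14019 - 1810.94/(244.485 + 223.48)) / 760 * 0.101325
P_sat = 2.484698 MPa
Convert: 2.484698 MPa * 10.0 = 24.847 bar
P_sat = 24.847 bar


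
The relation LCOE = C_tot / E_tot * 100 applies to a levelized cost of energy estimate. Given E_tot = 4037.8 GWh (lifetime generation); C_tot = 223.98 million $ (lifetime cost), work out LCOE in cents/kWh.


LCOE = C_tot / E_tot * 100
LCOE = 223.98 / 4037.8 * 100
LCOE = 5.5471 cents/kWh


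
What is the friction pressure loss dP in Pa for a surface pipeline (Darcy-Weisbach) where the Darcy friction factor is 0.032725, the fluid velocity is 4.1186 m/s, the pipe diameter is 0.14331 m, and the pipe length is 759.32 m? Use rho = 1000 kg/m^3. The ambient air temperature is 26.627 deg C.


dP = f * (L/D) * (rho*vel^2/2) / 1000
dP = 0.032725 * (759.32/0.14331) * (1000*4.1186^2/2) / 1000
dP = 1470.609 kPa
Convert: 1470.609 kPa * 1000.0 = 1.4706e+06 Pa
dP = 1.4706e+06 Pa


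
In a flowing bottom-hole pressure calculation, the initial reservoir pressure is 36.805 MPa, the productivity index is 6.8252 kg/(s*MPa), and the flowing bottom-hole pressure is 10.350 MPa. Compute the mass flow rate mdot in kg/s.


mdot = (P_i - P_wf) * PI
mdot = (36.805 - 10.350) * 6.8252
mdot = 180.56 kg/s


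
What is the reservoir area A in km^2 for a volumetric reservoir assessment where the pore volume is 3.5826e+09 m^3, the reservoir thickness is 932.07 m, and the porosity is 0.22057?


A = Vp / (1e6 * hr * phi)
A = 3.5826e+09 / (1e6 * 932.07 * 0.22057)
A = 17.426 km^2


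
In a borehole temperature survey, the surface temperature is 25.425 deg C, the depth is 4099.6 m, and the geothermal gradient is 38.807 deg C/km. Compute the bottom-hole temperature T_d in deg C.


T_d = T_surf + grad * d / 1000
T_d = 25.425 + 38.807 * 4099.6 / 1000
T_d = 184.52 deg C


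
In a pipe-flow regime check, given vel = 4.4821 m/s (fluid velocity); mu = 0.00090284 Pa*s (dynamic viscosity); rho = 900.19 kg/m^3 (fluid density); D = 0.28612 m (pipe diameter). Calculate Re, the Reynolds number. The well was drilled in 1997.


Re = rho * vel * D / mu
Re = 900.19 * 4.4821 * 0.28612 / 0.00090284
Re = 1.2787e+06


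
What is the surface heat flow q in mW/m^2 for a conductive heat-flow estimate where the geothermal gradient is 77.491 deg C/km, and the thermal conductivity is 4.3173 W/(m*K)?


q = k * grad / 1000
q = 4.3173 * 77.491 / 1000
q = 0.3345519 W/m^2
Convert: 0.3345519 W/m^2 * 1000.0 = 334.55 mW/m^2
q = 334.55 mW/m^2


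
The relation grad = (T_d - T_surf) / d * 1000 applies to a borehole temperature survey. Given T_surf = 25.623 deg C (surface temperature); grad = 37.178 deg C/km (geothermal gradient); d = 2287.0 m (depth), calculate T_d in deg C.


T_d = T_surf + grad * d / 1000
T_d = 25.623 + 37.178 * 2287.0 / 1000
T_d = 110.65 deg C


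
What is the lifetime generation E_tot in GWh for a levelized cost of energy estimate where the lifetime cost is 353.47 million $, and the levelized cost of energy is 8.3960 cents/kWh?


E_tot = C_tot / LCOE * 100
E_tot = 353.47 / 8.3960 * 100
E_tot = 4210.0 GWh


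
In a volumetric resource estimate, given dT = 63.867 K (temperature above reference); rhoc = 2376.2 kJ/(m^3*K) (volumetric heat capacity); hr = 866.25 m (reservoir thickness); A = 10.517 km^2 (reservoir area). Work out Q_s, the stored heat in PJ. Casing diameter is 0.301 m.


Step 1: Vr = A*1e6*hr = 10.517*1e6*866.25 = 9.110351e+09 m^3
Step 2: Q_s = Vr*rhoc*dT/1e12 = 9.110351e+09*2376.2*63.867/1e12 = 1382.6 PJ
Q_s = 1382.6 PJ


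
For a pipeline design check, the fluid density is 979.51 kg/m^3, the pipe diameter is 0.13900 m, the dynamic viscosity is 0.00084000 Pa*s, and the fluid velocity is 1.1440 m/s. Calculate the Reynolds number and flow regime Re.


Step 1: Re = rho*vel*D/mu = 979.51*1.144*0.139/0.00084 = 1.8543e+05
Step 2: Re = 1.8543e+05 > 4000, so flow is turbulent.
Re = 1.8543e+05 (turbulent)


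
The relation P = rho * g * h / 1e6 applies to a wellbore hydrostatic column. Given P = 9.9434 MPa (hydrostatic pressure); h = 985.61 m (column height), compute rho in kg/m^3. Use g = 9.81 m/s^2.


rho = P * 1e6 / (g * h)
rho = 9.9434 * 1e6 / (9.81 * 985.61)
rho = 1028.4 kg/m^3


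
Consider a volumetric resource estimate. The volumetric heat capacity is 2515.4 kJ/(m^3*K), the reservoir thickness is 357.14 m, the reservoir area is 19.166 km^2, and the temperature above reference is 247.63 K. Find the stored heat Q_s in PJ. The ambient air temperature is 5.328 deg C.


Step 1: Vr = A*1e6*hr = 19.166*1e6*357.14 = 6.844945e+09 m^3
Step 2: Q_s = Vr*rhoc*dT/1e12 = 6.844945e+09*2515.4*247.63/1e12 = 4263.6 PJ
Q_s = 4263.6 PJ


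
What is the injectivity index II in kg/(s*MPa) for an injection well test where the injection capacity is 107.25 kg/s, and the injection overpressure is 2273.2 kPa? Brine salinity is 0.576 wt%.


II = mdot * 1000 / dP
II = 107.25 * 1000 / 2273.2
II = 47.180 kg/(s*MPa)


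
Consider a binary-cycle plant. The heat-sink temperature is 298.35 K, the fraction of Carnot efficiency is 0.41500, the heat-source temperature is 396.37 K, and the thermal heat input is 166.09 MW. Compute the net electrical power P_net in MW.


Step 1: eta = (1 - Tc/Th)*f = (1 - 298.35/396.37)*0.415 = 0.1026271
Step 2: P_net = eta * Q_in = 0.1026271 * 166.09 = 17.045 MW
P_net = 17.045 MW


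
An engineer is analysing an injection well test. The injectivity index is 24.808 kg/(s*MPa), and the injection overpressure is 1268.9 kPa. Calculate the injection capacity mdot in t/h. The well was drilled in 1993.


mdot = II * dP / 1000
mdot = 24.808 * 1268.9 / 1000
mdot = 31.47887 kg/s
Convert: 31.47887 kg/s * 3.6 = 113.32 t/h
mdot = 113.32 t/h


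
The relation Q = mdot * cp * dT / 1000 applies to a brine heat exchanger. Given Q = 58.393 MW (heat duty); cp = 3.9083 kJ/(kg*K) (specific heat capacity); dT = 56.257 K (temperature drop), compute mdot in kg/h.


mdot = Q * 1000 / (cp * dT)
mdot = 58.393 * 1000 / (3.9083 * 56.257)
mdot = 265.5806 kg/s
Convert: 265.5806 kg/s * 3600.0 = 9.5609e+05 kg/h
mdot = 9.5609e+05 kg/h


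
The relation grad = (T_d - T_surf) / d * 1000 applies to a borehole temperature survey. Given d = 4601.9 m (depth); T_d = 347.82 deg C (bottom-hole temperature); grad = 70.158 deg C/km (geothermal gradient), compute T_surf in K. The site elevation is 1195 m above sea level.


T_surf = T_d - grad * d / 1000
T_surf = 347.82 - 70.158 * 4601.9 / 1000
T_surf = 24.95990 deg C
Convert to K: 24.95990 + 273.15 = 298.11 K
T_surf = 298.11 K


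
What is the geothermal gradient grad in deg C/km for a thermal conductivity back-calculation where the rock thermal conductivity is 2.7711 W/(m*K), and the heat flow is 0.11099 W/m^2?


grad = q / k * 1000
grad = 0.11099 / 2.7711 * 1000
grad = 40.053 deg C/km


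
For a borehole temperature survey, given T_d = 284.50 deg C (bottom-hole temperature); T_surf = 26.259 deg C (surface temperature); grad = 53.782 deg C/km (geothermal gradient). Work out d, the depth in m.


d = (T_d - T_surf) / grad * 1000
d = (284.50 - 26.259) / 53.782 * 1000
d = 4801.6 m


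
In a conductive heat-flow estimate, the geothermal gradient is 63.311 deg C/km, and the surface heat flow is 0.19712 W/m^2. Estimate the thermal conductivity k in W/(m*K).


k = q * 1000 / grad
k = 0.19712 * 1000 / 63.311
k = 3.1135 W/(m*K)


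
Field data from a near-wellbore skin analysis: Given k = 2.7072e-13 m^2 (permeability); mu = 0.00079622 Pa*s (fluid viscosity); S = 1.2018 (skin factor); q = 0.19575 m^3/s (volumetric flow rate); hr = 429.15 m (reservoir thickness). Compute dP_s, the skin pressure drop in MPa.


dP_s = S * q * mu / (2*pi*k*hr) / 1000
dP_s = 1.2018 * 0.19575 * 0.00079622 / (2*pi*2.7072e-13*429.15) / 1000
dP_s = 256.6006 kPa
Convert: 256.6006 kPa * 0.001 = 0.25660 MPa
dP_s = 0.25660 MPa


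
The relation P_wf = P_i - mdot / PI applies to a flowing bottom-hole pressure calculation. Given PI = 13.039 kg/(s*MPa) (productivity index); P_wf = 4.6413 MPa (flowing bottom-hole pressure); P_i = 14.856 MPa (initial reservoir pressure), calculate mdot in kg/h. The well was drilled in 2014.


mdot = (P_i - P_wf) * PI
mdot = (14.856 - 4.6413) * 13.039
mdot = 133.1895 kg/s
Convert: 133.1895 kg/s * 3600.0 = 4.7948e+05 kg/h
mdot = 4.7948e+05 kg/h


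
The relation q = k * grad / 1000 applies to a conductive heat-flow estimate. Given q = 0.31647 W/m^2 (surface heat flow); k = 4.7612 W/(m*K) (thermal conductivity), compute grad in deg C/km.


grad = q * 1000 / k
grad = 0.31647 * 1000 / 4.7612
grad = 66.469 deg C/km


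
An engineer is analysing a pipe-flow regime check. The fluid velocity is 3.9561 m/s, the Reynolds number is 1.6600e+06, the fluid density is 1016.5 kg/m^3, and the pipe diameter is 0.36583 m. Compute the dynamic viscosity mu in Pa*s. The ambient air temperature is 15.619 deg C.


mu = rho * vel * D / Re
mu = 1016.5 * 3.9561 * 0.36583 / 1.6600e+06
mu = 0.00088623 Pa*s


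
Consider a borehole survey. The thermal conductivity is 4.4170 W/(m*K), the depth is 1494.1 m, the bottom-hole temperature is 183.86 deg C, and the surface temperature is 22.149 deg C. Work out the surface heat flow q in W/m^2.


Step 1: grad = (T_d - T_surf)/d * 1000 = (183.86 - 22.149)/1494.1 * 1000 = 108.2330 deg C/km
Step 2: q = k * grad / 1000 = 4.417 * 108.2330 / 1000 = 0.47807 W/m^2
q = 0.47807 W/m^2


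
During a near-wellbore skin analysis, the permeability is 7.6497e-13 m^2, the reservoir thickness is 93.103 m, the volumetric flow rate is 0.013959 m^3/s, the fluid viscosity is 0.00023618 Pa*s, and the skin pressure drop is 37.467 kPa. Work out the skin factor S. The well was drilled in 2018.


S = dP_s * 1000 * 2*pi*k*hr / (q*mu)
S = 37.467 * 1000 * 2*pi*7.6497e-13*93.103 / (0.013959*0.00023618)
S = 5.0856


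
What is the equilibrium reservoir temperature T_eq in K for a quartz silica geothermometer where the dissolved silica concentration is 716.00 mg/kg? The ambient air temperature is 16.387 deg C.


T_eq = 1309 / (5.19 - log10(SiO2)) - 273.15
T_eq = 1309 / (5.19 - log10(716.00)) - 273.15
T_eq = 287.4287 deg C
Convert to K: 287.4287 + 273.15 = 560.58 K
T_eq = 560.58 K


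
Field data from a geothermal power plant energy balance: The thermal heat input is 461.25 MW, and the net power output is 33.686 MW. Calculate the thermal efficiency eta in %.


eta = W_net / Q_in * 100
eta = 33.686 / 461.25 * 100
eta = 7.3032 %


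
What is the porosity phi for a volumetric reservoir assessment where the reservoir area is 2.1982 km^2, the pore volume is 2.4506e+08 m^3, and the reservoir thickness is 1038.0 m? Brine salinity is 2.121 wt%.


phi = Vp / (A * 1e6 * hr)
phi = 2.4506e+08 / (2.1982 * 1e6 * 1038.0)
phi = 0.10740


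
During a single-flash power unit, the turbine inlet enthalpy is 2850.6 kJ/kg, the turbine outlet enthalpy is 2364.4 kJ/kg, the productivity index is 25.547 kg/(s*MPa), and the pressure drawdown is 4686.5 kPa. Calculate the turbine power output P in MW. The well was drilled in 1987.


Step 1: mdot = PI * dP / 1000 = 25.547 * 4686.5 / 1000 = 119.7260 kg/s
Step 2: P = mdot*(h_in - h_out)/1000 = 119.7260*(2850.6 - 2364.4)/1000 = 58.211 MW
P = 58.211 MW


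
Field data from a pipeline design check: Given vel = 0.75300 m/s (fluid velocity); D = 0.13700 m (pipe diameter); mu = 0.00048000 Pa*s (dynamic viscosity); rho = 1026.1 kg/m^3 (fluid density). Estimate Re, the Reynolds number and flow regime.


Step 1: Re = rho*vel*D/mu = 1026.1*0.753*0.137/0.00048 = 2.2053e+05
Step 2: Re = 2.2053e+05 > 4000, so flow is turbulent.
Re = 2.2053e+05 (turbulent)


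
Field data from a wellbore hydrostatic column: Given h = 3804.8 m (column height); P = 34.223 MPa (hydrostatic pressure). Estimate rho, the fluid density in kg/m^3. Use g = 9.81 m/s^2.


rho = P * 1e6 / (g * h)
rho = 34.223 * 1e6 / (9.81 * 3804.8)
rho = 916.89 kg/m^3


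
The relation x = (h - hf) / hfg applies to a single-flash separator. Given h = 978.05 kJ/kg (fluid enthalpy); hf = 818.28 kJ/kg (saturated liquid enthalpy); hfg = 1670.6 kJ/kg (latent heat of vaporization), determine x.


x = (h - hf) / hfg
x = (978.05 - 818.28) / 1670.6
x = 0.095636


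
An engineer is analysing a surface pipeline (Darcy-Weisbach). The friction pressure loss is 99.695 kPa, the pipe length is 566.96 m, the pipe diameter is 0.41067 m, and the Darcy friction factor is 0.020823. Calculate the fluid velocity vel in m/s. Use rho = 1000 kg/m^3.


vel = sqrt(dP*1000*2*D / (f*L*rho))
vel = sqrt(99.695*1000*2*0.41067 / (0.020823*566.96*1000))
vel = 2.6336 m/s


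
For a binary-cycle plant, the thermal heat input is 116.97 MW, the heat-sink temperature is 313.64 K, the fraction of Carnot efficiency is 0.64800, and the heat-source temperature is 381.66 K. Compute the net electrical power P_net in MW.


Step 1: eta = (1 - Tc/Th)*f = (1 - 313.64/381.66)*0.648 = 0.1154875
Step 2: P_net = eta * Q_in = 0.1154875 * 116.97 = 13.509 MW
P_net = 13.509 MW


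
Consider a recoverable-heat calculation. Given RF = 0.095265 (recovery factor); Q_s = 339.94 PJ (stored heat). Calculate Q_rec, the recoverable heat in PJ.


Q_rec = Q_s * RF
Q_rec = 339.94 * 0.095265
Q_rec = 32.384 PJ


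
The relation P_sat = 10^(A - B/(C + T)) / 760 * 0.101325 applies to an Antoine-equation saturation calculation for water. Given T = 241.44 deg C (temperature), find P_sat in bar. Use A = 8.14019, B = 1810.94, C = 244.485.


P_sat = 10^(A - B/(C + T)) / 760 * 0.101325
P_sat = 10^(8.14019 - 1810.94/(244.485 + 241.44)) / 760 * 0.101325
P_sat = 3.453853 MPa
Convert: 3.453853 MPa * 10.0 = 34.539 bar
P_sat = 34.539 bar


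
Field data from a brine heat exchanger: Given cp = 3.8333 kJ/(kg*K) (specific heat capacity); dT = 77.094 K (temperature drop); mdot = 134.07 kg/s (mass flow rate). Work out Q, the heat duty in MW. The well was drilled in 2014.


Q = mdot * cp * dT / 1000
Q = 134.07 * 3.8333 * 77.094 / 1000
Q = 39.621 MW


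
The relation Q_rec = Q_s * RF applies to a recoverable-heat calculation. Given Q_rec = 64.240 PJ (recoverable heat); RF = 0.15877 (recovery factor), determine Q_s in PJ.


Q_s = Q_rec / RF
Q_s = 64.240 / 0.15877
Q_s = 404.61 PJ


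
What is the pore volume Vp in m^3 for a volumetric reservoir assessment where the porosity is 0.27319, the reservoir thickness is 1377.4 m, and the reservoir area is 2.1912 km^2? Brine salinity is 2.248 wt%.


Vp = A * 1e6 * hr * phi
Vp = 2.1912 * 1e6 * 1377.4 * 0.27319
Vp = 8.2453e+08 m^3


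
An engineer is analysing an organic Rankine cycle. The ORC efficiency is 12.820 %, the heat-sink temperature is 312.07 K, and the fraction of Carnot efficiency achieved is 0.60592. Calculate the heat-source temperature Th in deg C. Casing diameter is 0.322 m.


Th = Tc / (1 - (eta_orc/100)/f)
Th = 312.07 / (1 - (12.820/100)/0.60592)
Th = 395.8165 K
Convert to deg C: 395.8165 - 273.15 = 122.67 deg C
Th = 122.67 deg C


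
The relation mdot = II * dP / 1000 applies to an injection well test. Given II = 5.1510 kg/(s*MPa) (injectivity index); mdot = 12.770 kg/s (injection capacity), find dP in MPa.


dP = mdot * 1000 / II
dP = 12.770 * 1000 / 5.1510
dP = 2479.130 kPa
Convert: 2479.130 kPa * 0.001 = 2.4791 MPa
dP = 2.4791 MPa


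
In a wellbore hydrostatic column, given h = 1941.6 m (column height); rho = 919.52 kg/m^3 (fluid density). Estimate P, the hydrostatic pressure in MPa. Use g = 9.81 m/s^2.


P = rho * g * h / 1e6
P = 919.52 * 9.81 * 1941.6 / 1e6
P = 17.514 MPa


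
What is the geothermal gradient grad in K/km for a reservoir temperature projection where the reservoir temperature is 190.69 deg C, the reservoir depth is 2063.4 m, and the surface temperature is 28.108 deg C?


grad = (T_res - T_surf) / d * 1000
grad = (190.69 - 28.108) / 2063.4 * 1000
grad = 78.79325 deg C/km
Convert: 78.79325 deg C/km * 1.0 = 78.793 K/km
grad = 78.793 K/km


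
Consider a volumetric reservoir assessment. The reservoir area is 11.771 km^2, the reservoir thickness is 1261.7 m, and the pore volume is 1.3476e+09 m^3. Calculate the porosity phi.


phi = Vp / (A * 1e6 * hr)
phi = 1.3476e+09 / (11.771 * 1e6 * 1261.7)
phi = 0.090738


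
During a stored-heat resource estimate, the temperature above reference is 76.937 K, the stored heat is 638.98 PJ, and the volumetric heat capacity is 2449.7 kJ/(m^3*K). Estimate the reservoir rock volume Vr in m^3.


Vr = Q_s * 1e12 / (rhoc * dT)
Vr = 638.98 * 1e12 / (2449.7 * 76.937)
Vr = 3.3903e+09 m^3


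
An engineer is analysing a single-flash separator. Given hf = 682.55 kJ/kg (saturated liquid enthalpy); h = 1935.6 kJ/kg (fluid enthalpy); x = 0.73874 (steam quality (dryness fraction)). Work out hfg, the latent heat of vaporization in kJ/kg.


hfg = (h - hf) / x
hfg = (1935.6 - 682.55) / 0.73874
hfg = 1696.2 kJ/kg


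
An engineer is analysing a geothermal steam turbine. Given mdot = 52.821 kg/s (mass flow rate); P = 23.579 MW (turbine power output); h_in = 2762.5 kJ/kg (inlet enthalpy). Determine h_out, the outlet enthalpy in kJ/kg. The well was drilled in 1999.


h_out = h_in - P * 1000 / mdot
h_out = 2762.5 - 23.579 * 1000 / 52.821
h_out = 2316.1 kJ/kg


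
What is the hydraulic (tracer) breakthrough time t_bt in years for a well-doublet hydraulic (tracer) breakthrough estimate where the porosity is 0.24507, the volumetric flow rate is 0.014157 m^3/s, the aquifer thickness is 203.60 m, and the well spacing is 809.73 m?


t_bt = pi * hr * phi * L^2 / (3 * Qv) / (365.25*86400)
t_bt = pi * 203.60 * 0.24507 * 809.73^2 / (3 * 0.014157) / (365.25*86400)
t_bt = 76.683 years


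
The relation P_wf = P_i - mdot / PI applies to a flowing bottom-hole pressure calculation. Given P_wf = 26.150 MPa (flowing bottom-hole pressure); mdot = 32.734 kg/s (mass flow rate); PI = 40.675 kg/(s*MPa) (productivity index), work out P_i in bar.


P_i = P_wf + mdot / PI
P_i = 26.150 + 32.734 / 40.675
P_i = 26.95477 MPa
Convert: 26.95477 MPa * 10.0 = 269.55 bar
P_i = 269.55 bar


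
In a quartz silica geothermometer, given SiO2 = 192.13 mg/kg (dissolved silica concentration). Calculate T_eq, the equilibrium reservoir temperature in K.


T_eq = 1309 / (5.19 - log10(SiO2)) - 273.15
T_eq = 1309 / (5.19 - log10(192.13)) - 273.15
T_eq = 177.2346 deg C
Convert to K: 177.2346 + 273.15 = 450.38 K
T_eq = 450.38 K


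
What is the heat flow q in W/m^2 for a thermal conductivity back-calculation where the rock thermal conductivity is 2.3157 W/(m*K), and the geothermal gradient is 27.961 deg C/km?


q = k * grad / 1000
q = 2.3157 * 27.961 / 1000
q = 0.064749 W/m^2


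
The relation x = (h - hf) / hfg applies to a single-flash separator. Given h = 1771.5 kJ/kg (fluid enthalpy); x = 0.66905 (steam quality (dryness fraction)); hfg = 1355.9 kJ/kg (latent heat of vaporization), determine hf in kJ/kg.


hf = h - x * hfg
hf = 1771.5 - 0.66905 * 1355.9
hf = 864.34 kJ/kg


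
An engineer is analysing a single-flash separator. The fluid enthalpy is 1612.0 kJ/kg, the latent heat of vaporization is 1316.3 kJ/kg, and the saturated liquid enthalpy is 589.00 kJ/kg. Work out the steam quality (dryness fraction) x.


x = (h - hf) / hfg
x = (1612.0 - 589.00) / 1316.3
x = 0.77718


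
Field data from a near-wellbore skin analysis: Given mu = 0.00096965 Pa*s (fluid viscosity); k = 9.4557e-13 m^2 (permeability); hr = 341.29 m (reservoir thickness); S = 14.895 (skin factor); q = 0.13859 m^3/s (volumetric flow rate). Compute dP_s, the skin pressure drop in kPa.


dP_s = S * q * mu / (2*pi*k*hr) / 1000
dP_s = 14.895 * 0.13859 * 0.00096965 / (2*pi*9.4557e-13*341.29) / 1000
dP_s = 987.17 kPa


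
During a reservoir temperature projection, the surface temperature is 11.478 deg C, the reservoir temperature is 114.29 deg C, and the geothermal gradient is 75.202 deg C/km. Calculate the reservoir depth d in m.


d = (T_res - T_surf) / grad * 1000
d = (114.29 - 11.478) / 75.202 * 1000
d = 1367.1 m


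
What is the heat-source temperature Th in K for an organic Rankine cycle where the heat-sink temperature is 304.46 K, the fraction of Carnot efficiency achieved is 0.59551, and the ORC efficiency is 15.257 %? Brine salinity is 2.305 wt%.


Th = Tc / (1 - (eta_orc/100)/f)
Th = 304.46 / (1 - (15.257/100)/0.59551)
Th = 409.33 K


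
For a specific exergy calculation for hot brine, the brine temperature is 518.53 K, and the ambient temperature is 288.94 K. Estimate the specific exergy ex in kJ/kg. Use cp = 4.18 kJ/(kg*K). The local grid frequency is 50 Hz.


ex = cp * ((T_b - T_0) - T_0 * ln(T_b/T_0))
ex = 4.18 * ((518.53 - 288.94) - 288.94 * ln(518.53/288.94))
ex = 253.41 kJ/kg


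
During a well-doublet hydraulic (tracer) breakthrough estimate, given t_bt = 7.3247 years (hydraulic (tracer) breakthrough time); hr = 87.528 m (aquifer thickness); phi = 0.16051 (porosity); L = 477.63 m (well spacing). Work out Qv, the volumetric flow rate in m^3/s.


Qv = pi*hr*phi*L^2 / (3*t_bt*365.25*86400)
Qv = pi*87.528*0.16051*477.63^2 / (3*7.3247*365.25*86400)
Qv = 0.014520 m^3/s


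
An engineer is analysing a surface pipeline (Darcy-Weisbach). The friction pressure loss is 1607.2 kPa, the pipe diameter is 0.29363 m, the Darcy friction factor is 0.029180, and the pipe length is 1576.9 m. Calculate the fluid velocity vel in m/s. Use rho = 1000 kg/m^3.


vel = sqrt(dP*1000*2*D / (f*L*rho))
vel = sqrt(1607.2*1000*2*0.29363 / (0.029180*1576.9*1000))
vel = 4.5290 m/s


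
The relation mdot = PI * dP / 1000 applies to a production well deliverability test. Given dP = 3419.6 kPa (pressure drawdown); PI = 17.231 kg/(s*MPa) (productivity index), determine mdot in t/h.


mdot = PI * dP / 1000
mdot = 17.231 * 3419.6 / 1000
mdot = 58.92313 kg/s
Convert: 58.92313 kg/s * 3.6 = 212.12 t/h
mdot = 212.12 t/h


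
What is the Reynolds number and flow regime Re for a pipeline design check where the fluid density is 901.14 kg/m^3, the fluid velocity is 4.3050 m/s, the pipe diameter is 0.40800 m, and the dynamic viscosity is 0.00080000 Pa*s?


Step 1: Re = rho*vel*D/mu = 901.14*4.305*0.408/0.0008 = 1.9785e+06
Step 2: Re = 1.9785e+06 > 4000, so flow is turbulent.
Re = 1.9785e+06 (turbulent)


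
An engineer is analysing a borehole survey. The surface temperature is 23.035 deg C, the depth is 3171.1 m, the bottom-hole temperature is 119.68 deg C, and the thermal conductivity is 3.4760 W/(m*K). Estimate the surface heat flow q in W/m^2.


Step 1: grad = (T_d - T_surf)/d * 1000 = (119.68 - 23.035)/3171.1 * 1000 = 30.47681 deg C/km
Step 2: q = k * grad / 1000 = 3.476 * 30.47681 / 1000 = 0.10594 W/m^2
q = 0.10594 W/m^2


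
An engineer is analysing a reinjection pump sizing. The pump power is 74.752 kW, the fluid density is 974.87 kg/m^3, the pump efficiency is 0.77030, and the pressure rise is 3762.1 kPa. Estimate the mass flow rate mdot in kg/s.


mdot = P_pump * rho * eta / dP
mdot = 74.752 * 974.87 * 0.77030 / 3762.1
mdot = 14.921 kg/s


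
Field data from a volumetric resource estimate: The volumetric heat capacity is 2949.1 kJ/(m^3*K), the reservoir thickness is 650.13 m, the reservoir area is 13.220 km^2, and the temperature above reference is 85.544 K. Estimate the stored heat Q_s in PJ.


Step 1: Vr = A*1e6*hr = 13.22*1e6*650.13 = 8.594719e+09 m^3
Step 2: Q_s = Vr*rhoc*dT/1e12 = 8.594719e+09*2949.1*85.544/1e12 = 2168.3 PJ
Q_s = 2168.3 PJ


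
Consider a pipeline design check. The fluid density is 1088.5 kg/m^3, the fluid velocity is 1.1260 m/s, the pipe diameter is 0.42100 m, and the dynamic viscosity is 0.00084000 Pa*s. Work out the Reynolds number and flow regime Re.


Step 1: Re = rho*vel*D/mu = 1088.5*1.126*0.421/0.00084 = 6.1428e+05
Step 2: Re = 6.1428e+05 > 4000, so flow is turbulent.
Re = 6.1428e+05 (turbulent)


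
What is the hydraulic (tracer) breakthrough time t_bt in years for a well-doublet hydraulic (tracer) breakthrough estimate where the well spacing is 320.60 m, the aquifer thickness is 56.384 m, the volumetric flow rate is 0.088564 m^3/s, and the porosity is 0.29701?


t_bt = pi * hr * phi * L^2 / (3 * Qv) / (365.25*86400)
t_bt = pi * 56.384 * 0.29701 * 320.60^2 / (3 * 0.088564) / (365.25*86400)
t_bt = 0.64494 years


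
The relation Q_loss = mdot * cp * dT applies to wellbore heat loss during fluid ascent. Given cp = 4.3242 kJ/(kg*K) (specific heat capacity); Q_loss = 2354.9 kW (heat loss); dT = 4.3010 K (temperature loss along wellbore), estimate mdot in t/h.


mdot = Q_loss / (cp * dT)
mdot = 2354.9 / (4.3242 * 4.3010)
mdot = 126.6185 kg/s
Convert: 126.6185 kg/s * 3.6 = 455.83 t/h
mdot = 455.83 t/h


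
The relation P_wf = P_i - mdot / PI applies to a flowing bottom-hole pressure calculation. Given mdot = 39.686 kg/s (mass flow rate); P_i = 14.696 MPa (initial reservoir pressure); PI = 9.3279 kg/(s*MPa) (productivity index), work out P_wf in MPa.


P_wf = P_i - mdot / PI
P_wf = 14.696 - 39.686 / 9.3279
P_wf = 10.441 MPa


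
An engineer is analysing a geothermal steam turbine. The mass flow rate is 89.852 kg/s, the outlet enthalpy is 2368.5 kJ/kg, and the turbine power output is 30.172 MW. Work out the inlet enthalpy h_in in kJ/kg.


h_in = h_out + P * 1000 / mdot
h_in = 2368.5 + 30.172 * 1000 / 89.852
h_in = 2704.3 kJ/kg


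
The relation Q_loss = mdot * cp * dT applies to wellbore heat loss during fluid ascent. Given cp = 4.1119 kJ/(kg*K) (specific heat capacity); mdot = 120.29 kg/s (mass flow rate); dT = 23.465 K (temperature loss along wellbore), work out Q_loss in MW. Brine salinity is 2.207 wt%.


Q_loss = mdot * cp * dT
Q_loss = 120.29 * 4.1119 * 23.465
Q_loss = 11606.27 kW
Convert: 11606.27 kW * 0.001 = 11.606 MW
Q_loss = 11.606 MW


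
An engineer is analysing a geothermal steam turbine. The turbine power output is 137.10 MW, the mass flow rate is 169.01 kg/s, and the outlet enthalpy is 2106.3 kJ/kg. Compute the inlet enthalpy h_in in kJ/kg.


h_in = h_out + P * 1000 / mdot
h_in = 2106.3 + 137.10 * 1000 / 169.01
h_in = 2917.5 kJ/kg


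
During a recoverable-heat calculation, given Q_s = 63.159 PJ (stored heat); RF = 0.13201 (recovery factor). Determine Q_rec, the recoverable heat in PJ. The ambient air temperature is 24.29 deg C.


Q_rec = Q_s * RF
Q_rec = 63.159 * 0.13201
Q_rec = 8.3376 PJ


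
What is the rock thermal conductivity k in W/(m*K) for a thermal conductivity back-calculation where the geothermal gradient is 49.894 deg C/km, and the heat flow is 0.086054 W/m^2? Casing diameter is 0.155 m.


k = q / (grad / 1000)
k = 0.086054 / (49.894 / 1000)
k = 1.7247 W/(m*K)


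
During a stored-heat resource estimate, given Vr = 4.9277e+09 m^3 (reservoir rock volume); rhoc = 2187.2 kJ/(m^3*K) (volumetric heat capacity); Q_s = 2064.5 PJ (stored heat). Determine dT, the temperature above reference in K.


dT = Q_s * 1e12 / (Vr * rhoc)
dT = 2064.5 * 1e12 / (4.9277e+09 * 2187.2)
dT = 191.55 K


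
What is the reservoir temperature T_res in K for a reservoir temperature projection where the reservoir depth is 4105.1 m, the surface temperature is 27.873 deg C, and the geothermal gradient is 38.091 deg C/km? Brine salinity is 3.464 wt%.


T_res = T_surf + grad * d / 1000
T_res = 27.873 + 38.091 * 4105.1 / 1000
T_res = 184.2404 deg C
Convert to K: 184.2404 + 273.15 = 457.39 K
T_res = 457.39 K


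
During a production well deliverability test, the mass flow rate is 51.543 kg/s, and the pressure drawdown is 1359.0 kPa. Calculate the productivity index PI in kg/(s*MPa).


PI = mdot * 1000 / dP
PI = 51.543 * 1000 / 1359.0
PI = 37.927 kg/(s*MPa)


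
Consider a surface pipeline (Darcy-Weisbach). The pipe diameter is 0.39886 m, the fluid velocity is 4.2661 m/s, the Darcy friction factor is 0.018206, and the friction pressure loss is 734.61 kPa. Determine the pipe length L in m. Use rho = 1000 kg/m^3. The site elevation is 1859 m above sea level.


L = dP*1000*D / (f*rho*vel^2/2)
L = 734.61*1000*0.39886 / (0.018206*1000*4.2661^2/2)
L = 1768.6 m


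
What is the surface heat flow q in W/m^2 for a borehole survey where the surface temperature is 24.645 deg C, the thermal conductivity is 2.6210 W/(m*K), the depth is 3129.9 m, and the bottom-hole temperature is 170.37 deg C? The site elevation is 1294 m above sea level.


Step 1: grad = (T_d - T_surf)/d * 1000 = (170.37 - 24.645)/3129.9 * 1000 = 46.55900 deg C/km
Step 2: q = k * grad / 1000 = 2.621 * 46.55900 / 1000 = 0.12203 W/m^2
q = 0.12203 W/m^2


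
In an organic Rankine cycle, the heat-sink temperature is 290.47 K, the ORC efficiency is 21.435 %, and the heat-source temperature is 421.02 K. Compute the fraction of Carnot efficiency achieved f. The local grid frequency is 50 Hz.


f = (eta_orc/100) / (1 - Tc/Th)
f = (21.435/100) / (1 - 290.47/421.02)
f = 0.69127


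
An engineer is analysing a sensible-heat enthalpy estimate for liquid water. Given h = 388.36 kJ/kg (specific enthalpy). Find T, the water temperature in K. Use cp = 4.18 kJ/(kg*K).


T = h / cp
T = 388.36 / 4.18
T = 92.90909 deg C
Convert to K: 92.90909 + 273.15 = 366.06 K
T = 366.06 K


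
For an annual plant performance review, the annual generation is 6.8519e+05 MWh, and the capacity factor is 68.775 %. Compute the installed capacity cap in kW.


cap = E_a / (CF/100 * 8760)
cap = 6.8519e+05 / (68.775/100 * 8760)
cap = 113.7303 MW
Convert: 113.7303 MW * 1000.0 = 1.1373e+05 kW
cap = 1.1373e+05 kW


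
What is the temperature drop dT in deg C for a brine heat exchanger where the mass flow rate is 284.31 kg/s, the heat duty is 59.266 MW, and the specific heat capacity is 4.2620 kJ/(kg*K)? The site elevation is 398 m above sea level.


dT = Q * 1000 / (mdot * cp)
dT = 59.266 * 1000 / (284.31 * 4.2620)
dT = 48.91027 K
Convert (temperature difference, 1 K = 1 deg C): 48.91027 K = 48.91027 deg C
dT = 48.910 deg C


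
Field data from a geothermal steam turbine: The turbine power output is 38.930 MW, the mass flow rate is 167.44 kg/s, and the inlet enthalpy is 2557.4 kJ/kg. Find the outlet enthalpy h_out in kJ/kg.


h_out = h_in - P * 1000 / mdot
h_out = 2557.4 - 38.930 * 1000 / 167.44
h_out = 2324.9 kJ/kg


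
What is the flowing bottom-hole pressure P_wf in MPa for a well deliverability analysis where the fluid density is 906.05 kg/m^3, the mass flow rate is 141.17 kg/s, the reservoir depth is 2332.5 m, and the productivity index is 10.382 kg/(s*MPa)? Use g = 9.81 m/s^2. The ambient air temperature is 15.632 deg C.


Step 1: P_i = rho*g*h/1e6 = 906.05*9.81*2332.5/1e6 = 20.73208 MPa
Step 2: P_wf = P_i - mdot/PI = 20.73208 - 141.17/10.382 = 7.1345 MPa
P_wf = 7.1345 MPa


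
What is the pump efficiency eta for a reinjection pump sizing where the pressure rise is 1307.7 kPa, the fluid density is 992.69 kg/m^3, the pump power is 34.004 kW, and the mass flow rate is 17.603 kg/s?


eta = mdot * dP / (rho * P_pump)
eta = 17.603 * 1307.7 / (992.69 * 34.004)
eta = 0.68195


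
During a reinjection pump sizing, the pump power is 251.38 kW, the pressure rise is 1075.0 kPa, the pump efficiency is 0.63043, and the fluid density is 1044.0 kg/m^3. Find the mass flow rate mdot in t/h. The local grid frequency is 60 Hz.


mdot = P_pump * rho * eta / dP
mdot = 251.38 * 1044.0 * 0.63043 / 1075.0
mdot = 153.9074 kg/s
Convert: 153.9074 kg/s * 3.6 = 554.07 t/h
mdot = 554.07 t/h


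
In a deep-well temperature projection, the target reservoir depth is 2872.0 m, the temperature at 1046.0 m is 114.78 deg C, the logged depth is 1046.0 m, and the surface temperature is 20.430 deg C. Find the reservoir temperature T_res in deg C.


Step 1: grad = (T_d1 - T_surf)/d1 * 1000 = (114.78 - 20.43)/1046.0 * 1000 = 90.20076 deg C/km
Step 2: T_res = T_surf + grad*d2/1000 = 20.43 + 90.20076*2872.0/1000 = 279.49 deg C
T_res = 279.49 deg C


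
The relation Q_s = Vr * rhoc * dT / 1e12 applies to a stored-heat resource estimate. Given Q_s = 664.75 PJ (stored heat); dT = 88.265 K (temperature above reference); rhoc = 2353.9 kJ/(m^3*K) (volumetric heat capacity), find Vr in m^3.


Vr = Q_s * 1e12 / (rhoc * dT)
Vr = 664.75 * 1e12 / (2353.9 * 88.265)
Vr = 3.1995e+09 m^3


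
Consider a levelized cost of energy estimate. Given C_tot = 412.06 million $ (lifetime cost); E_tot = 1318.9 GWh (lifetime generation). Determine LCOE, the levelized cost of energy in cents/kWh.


LCOE = C_tot / E_tot * 100
LCOE = 412.06 / 1318.9 * 100
LCOE = 31.243 cents/kWh


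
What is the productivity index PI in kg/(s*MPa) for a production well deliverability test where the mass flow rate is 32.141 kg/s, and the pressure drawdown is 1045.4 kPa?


PI = mdot * 1000 / dP
PI = 32.141 * 1000 / 1045.4
PI = 30.745 kg/(s*MPa)


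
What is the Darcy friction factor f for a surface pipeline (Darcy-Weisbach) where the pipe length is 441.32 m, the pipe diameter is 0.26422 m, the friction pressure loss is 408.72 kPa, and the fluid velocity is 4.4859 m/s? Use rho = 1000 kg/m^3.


f = dP*1000 / ((L/D)*(rho*vel^2/2))
f = 408.72*1000 / ((441.32/0.26422)*(1000*4.4859^2/2))
f = 0.024320


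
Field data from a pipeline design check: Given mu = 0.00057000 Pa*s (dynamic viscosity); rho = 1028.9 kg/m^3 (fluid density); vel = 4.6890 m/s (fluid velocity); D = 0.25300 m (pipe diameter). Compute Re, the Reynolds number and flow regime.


Step 1: Re = rho*vel*D/mu = 1028.9*4.689*0.253/0.00057 = 2.1414e+06
Step 2: Re = 2.1414e+06 > 4000, so flow is turbulent.
Re = 2.1414e+06 (turbulent)


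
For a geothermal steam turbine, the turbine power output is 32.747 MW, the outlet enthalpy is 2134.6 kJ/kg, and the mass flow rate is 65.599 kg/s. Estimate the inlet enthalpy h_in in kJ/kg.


h_in = h_out + P * 1000 / mdot
h_in = 2134.6 + 32.747 * 1000 / 65.599
h_in = 2633.8 kJ/kg


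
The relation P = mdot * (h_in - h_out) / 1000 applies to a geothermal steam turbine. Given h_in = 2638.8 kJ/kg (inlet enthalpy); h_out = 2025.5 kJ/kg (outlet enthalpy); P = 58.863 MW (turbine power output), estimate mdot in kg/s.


mdot = P * 1000 / (h_in - h_out)
mdot = 58.863 * 1000 / (2638.8 - 2025.5)
mdot = 95.977 kg/s


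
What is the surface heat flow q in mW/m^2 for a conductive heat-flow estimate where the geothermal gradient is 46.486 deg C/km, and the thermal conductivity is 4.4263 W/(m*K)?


q = k * grad / 1000
q = 4.4263 * 46.486 / 1000
q = 0.2057610 W/m^2
Convert: 0.2057610 W/m^2 * 1000.0 = 205.76 mW/m^2
q = 205.76 mW/m^2


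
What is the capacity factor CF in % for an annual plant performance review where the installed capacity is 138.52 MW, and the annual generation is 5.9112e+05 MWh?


CF = E_a / (cap * 8760) * 100
CF = 5.9112e+05 / (138.52 * 8760) * 100
CF = 48.715 %


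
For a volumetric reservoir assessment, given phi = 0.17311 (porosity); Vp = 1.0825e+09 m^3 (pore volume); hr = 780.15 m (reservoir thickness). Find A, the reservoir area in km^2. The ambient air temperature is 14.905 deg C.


A = Vp / (1e6 * hr * phi)
A = 1.0825e+09 / (1e6 * 780.15 * 0.17311)
A = 8.0154 km^2


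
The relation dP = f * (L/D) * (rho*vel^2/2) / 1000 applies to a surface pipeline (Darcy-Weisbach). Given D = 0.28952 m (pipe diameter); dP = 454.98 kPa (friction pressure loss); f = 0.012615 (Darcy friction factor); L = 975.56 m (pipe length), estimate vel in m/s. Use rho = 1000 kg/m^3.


vel = sqrt(dP*1000*2*D / (f*L*rho))
vel = sqrt(454.98*1000*2*0.28952 / (0.012615*975.56*1000))
vel = 4.6268 m/s


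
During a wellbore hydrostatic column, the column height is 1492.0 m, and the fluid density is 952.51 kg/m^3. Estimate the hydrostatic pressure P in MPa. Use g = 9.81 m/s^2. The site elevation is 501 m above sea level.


P = rho * g * h / 1e6
P = 952.51 * 9.81 * 1492.0 / 1e6
P = 13.941 MPa


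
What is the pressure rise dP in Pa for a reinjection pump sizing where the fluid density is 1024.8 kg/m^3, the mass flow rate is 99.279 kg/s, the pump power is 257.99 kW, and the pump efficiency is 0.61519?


dP = P_pump * rho * eta / mdot
dP = 257.99 * 1024.8 * 0.61519 / 99.279
dP = 1638.302 kPa
Convert: 1638.302 kPa * 1000.0 = 1.6383e+06 Pa
dP = 1.6383e+06 Pa


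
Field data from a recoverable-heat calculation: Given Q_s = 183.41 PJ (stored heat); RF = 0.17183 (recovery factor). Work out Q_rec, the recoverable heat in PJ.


Q_rec = Q_s * RF
Q_rec = 183.41 * 0.17183
Q_rec = 31.515 PJ


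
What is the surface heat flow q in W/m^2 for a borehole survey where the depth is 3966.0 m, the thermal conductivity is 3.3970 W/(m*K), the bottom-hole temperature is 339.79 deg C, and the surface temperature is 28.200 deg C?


Step 1: grad = (T_d - T_surf)/d * 1000 = (339.79 - 28.2)/3966.0 * 1000 = 78.56531 deg C/km
Step 2: q = k * grad / 1000 = 3.397 * 78.56531 / 1000 = 0.26689 W/m^2
q = 0.26689 W/m^2


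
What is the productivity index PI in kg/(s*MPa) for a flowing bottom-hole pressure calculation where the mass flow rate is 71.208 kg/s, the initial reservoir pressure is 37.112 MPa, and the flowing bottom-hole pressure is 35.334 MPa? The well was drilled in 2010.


PI = mdot / (P_i - P_wf)
PI = 71.208 / (37.112 - 35.334)
PI = 40.049 kg/(s*MPa)
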